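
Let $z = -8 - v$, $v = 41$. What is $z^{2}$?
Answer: $2401$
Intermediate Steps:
$z = -49$ ($z = -8 - 41 = -49$)
$z^{2} = \left(-49\right)^{2} = 2401$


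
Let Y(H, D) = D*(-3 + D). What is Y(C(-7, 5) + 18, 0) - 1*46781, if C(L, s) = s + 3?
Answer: -46781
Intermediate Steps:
C(L, s) = 3 + s
Y(C(-7, 5) + 18, 0) - 1*46781 = 0*(-3 + 0) - 1*46781 = 0*(-3) - 46781 = 0 - 46781 = -46781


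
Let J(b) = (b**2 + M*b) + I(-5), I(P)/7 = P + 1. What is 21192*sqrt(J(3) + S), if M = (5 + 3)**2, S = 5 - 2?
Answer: 84768*sqrt(11) ≈ 2.8114e+5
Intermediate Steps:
S = 3
I(P) = 7 + 7*P (I(P) = 7*(P + 1) = 7*(1 + P) = 7 + 7*P)
M = 64 (M = 8**2 = 64)
J(b) = -28 + b**2 + 64*b (J(b) = (b**2 + 64*b) + (7 + 7*(-5)) = (b**2 + 64*b) + (7 - 35) = (b**2 + 64*b) - 28 = -28 + b**2 + 64*b)
21192*sqrt(J(3) + S) = 21192*sqrt((-28 + 3**2 + 64*3) + 3) = 21192*sqrt((-28 + 9 + 192) + 3) = 21192*sqrt(173 + 3) = 21192*sqrt(176) = 21192*(4*sqrt(11)) = 84768*sqrt(11)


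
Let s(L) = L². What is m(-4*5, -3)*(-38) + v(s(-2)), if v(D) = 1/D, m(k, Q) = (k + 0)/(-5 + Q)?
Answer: -379/4 ≈ -94.750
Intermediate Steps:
m(k, Q) = k/(-5 + Q)
m(-4*5, -3)*(-38) + v(s(-2)) = ((-4*5)/(-5 - 3))*(-38) + 1/((-2)²) = -20/(-8)*(-38) + 1/4 = -20*(-⅛)*(-38) + ¼ = (5/2)*(-38) + ¼ = -95 + ¼ = -379/4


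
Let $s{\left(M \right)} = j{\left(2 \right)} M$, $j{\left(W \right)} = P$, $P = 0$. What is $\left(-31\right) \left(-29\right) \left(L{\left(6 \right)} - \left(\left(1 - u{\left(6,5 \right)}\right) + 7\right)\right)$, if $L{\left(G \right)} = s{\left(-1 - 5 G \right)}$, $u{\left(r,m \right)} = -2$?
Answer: $-8990$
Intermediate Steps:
$j{\left(W \right)} = 0$
$s{\left(M \right)} = 0$ ($s{\left(M \right)} = 0 M = 0$)
$L{\left(G \right)} = 0$
$\left(-31\right) \left(-29\right) \left(L{\left(6 \right)} - \left(\left(1 - u{\left(6,5 \right)}\right) + 7\right)\right) = \left(-31\right) \left(-29\right) \left(0 - \left(\left(1 - -2\right) + 7\right)\right) = 899 \left(0 - \left(\left(1 + 2\right) + 7\right)\right) = 899 \left(0 - \left(3 + 7\right)\right) = 899 \left(0 - 10\right) = 899 \left(-10\right) = -8990$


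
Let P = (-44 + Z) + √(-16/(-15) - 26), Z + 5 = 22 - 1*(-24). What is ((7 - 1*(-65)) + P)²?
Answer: (1035 + I*√5610)²/225 ≈ 4736.1 + 689.08*I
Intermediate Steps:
Z = 41 (Z = -5 + (22 - 1*(-24)) = -5 + (22 + 24) = -5 + 46 = 41)
P = -3 + I*√5610/15 (P = (-44 + 41) + √(-16/(-15) - 26) = -3 + √(-16*(-1/15) - 26) = -3 + √(16/15 - 26) = -3 + √(-374/15) = -3 + I*√5610/15 ≈ -3.0 + 4.9933*I)
((7 - 1*(-65)) + P)² = ((7 - 1*(-65)) + (-3 + I*√5610/15))² = ((7 + 65) + (-3 + I*√5610/15))² = (72 + (-3 + I*√5610/15))² = (69 + I*√5610/15)²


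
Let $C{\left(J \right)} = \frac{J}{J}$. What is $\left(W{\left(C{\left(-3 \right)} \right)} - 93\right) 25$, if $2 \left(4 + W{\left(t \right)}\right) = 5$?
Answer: $- \frac{4725}{2} \approx -2362.5$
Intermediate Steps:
$C{\left(J \right)} = 1$
$W{\left(t \right)} = - \frac{3}{2}$ ($W{\left(t \right)} = -4 + \frac{1}{2} \cdot 5 = -4 + \frac{5}{2} = - \frac{3}{2}$)
$\left(W{\left(C{\left(-3 \right)} \right)} - 93\right) 25 = \left(- \frac{3}{2} - 93\right) 25 = \left(- \frac{189}{2}\right) 25 = - \frac{4725}{2}$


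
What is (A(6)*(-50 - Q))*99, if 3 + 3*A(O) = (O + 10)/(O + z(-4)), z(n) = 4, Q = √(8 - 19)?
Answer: 2310 + 231*I*√11/5 ≈ 2310.0 + 153.23*I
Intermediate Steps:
Q = I*√11 (Q = √(-11) = I*√11 ≈ 3.3166*I)
A(O) = -1 + (10 + O)/(3*(4 + O)) (A(O) = -1 + ((O + 10)/(O + 4))/3 = -1 + ((10 + O)/(4 + O))/3 = -1 + (10 + O)/(3*(4 + O)))
(A(6)*(-50 - Q))*99 = ((2*(-1 - 1*6)/(3*(4 + 6)))*(-50 - I*√11))*99 = (((⅔)*(-1 - 6)/10)*(-50 - I*√11))*99 = (((⅔)*(⅒)*(-7))*(-50 - I*√11))*99 = -7*(-50 - I*√11)/15*99 = (70/3 + 7*I*√11/15)*99 = 2310 + 231*I*√11/5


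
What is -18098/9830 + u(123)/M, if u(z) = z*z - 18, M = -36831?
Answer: -135851428/60341455 ≈ -2.2514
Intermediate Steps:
u(z) = -18 + z² (u(z) = z² - 18 = -18 + z²)
-18098/9830 + u(123)/M = -18098/9830 + (-18 + 123²)/(-36831) = -18098*1/9830 + (-18 + 15129)*(-1/36831) = -9049/4915 + 15111*(-1/36831) = -9049/4915 - 5037/12277 = -135851428/60341455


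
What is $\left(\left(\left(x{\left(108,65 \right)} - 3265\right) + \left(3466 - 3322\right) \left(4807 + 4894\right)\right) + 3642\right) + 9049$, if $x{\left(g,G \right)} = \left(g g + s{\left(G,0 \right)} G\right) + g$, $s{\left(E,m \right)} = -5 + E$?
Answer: $1422042$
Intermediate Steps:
$x{\left(g,G \right)} = g + g^{2} + G \left(-5 + G\right)$ ($x{\left(g,G \right)} = \left(g g + \left(-5 + G\right) G\right) + g = \left(g^{2} + G \left(-5 + G\right)\right) + g = g + g^{2} + G \left(-5 + G\right)$)
$\left(\left(\left(x{\left(108,65 \right)} - 3265\right) + \left(3466 - 3322\right) \left(4807 + 4894\right)\right) + 3642\right) + 9049 = \left(\left(\left(\left(108 + 108^{2} + 65 \left(-5 + 65\right)\right) - 3265\right) + \left(3466 - 3322\right) \left(4807 + 4894\right)\right) + 3642\right) + 9049 = \left(\left(\left(\left(108 + 11664 + 65 \cdot 60\right) - 3265\right) + 144 \cdot 9701\right) + 3642\right) + 9049 = \left(\left(\left(\left(108 + 11664 + 3900\right) - 3265\right) + 1396944\right) + 3642\right) + 9049 = \left(\left(\left(15672 - 3265\right) + 1396944\right) + 3642\right) + 9049 = \left(\left(12407 + 1396944\right) + 3642\right) + 9049 = \left(1409351 + 3642\right) + 9049 = 1412993 + 9049 = 1422042$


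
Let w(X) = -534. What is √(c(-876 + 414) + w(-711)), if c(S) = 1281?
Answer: 3*√83 ≈ 27.331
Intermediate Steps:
√(c(-876 + 414) + w(-711)) = √(1281 - 534) = √747 = 3*√83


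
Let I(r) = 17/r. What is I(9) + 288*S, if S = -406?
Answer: -1052335/9 ≈ -1.1693e+5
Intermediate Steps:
I(9) + 288*S = 17/9 + 288*(-406) = 17*(⅑) - 116928 = 17/9 - 116928 = -1052335/9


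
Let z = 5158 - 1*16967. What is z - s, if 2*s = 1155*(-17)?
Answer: -3983/2 ≈ -1991.5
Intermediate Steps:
s = -19635/2 (s = (1155*(-17))/2 = (½)*(-19635) = -19635/2 ≈ -9817.5)
z = -11809 (z = 5158 - 16967 = -11809)
z - s = -11809 - 1*(-19635/2) = -11809 + 19635/2 = -3983/2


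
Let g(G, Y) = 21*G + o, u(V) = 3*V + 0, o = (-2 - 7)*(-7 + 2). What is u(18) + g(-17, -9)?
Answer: -258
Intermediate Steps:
o = 45 (o = -9*(-5) = 45)
u(V) = 3*V
g(G, Y) = 45 + 21*G (g(G, Y) = 21*G + 45 = 45 + 21*G)
u(18) + g(-17, -9) = 3*18 + (45 + 21*(-17)) = 54 + (45 - 357) = 54 - 312 = -258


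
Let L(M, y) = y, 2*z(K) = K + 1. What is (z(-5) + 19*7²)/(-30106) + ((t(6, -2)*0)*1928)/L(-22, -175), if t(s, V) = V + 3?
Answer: -929/30106 ≈ -0.030858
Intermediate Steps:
z(K) = ½ + K/2 (z(K) = (K + 1)/2 = (1 + K)/2 = ½ + K/2)
t(s, V) = 3 + V
(z(-5) + 19*7²)/(-30106) + ((t(6, -2)*0)*1928)/L(-22, -175) = ((½ + (½)*(-5)) + 19*7²)/(-30106) + (((3 - 2)*0)*1928)/(-175) = ((½ - 5/2) + 19*49)*(-1/30106) + ((1*0)*1928)*(-1/175) = (-2 + 931)*(-1/30106) + (0*1928)*(-1/175) = 929*(-1/30106) + 0*(-1/175) = -929/30106 + 0 = -929/30106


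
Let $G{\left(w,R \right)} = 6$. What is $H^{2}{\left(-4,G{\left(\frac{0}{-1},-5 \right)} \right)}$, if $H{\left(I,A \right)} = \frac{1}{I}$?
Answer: $\frac{1}{16} \approx 0.0625$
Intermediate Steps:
$H^{2}{\left(-4,G{\left(\frac{0}{-1},-5 \right)} \right)} = \left(\frac{1}{-4}\right)^{2} = \left(- \frac{1}{4}\right)^{2} = \frac{1}{16}$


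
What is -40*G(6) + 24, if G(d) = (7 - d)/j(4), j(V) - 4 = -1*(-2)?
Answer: 52/3 ≈ 17.333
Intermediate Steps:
j(V) = 6 (j(V) = 4 - 1*(-2) = 4 + 2 = 6)
G(d) = 7/6 - d/6 (G(d) = (7 - d)/6 = (7 - d)*(⅙) = 7/6 - d/6)
-40*G(6) + 24 = -40*(7/6 - ⅙*6) + 24 = -40*(7/6 - 1) + 24 = -40*⅙ + 24 = -20/3 + 24 = 52/3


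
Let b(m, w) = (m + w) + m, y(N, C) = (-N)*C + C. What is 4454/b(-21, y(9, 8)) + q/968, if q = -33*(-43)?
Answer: -189139/4664 ≈ -40.553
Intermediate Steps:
y(N, C) = C - C*N (y(N, C) = -C*N + C = C - C*N)
q = 1419
b(m, w) = w + 2*m
4454/b(-21, y(9, 8)) + q/968 = 4454/(8*(1 - 1*9) + 2*(-21)) + 1419/968 = 4454/(8*(1 - 9) - 42) + 1419*(1/968) = 4454/(8*(-8) - 42) + 129/88 = 4454/(-64 - 42) + 129/88 = 4454/(-106) + 129/88 = 4454*(-1/106) + 129/88 = -2227/53 + 129/88 = -189139/4664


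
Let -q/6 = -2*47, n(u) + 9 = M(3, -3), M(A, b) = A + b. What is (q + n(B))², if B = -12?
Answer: 308025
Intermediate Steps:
n(u) = -9 (n(u) = -9 + (3 - 3) = -9 + 0 = -9)
q = 564 (q = -(-12)*47 = -6*(-94) = 564)
(q + n(B))² = (564 - 9)² = 555² = 308025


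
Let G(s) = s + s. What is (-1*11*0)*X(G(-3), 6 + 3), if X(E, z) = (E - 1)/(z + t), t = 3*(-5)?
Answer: 0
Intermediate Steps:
t = -15
G(s) = 2*s
X(E, z) = (-1 + E)/(-15 + z) (X(E, z) = (E - 1)/(z - 15) = (-1 + E)/(-15 + z))
(-1*11*0)*X(G(-3), 6 + 3) = (-1*11*0)*((-1 + 2*(-3))/(-15 + (6 + 3))) = (-11*0)*((-1 - 6)/(-15 + 9)) = 0*(-7/(-6)) = 0*(-⅙*(-7)) = 0*(7/6) = 0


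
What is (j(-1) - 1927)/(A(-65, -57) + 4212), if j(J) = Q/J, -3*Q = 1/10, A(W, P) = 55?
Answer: -57809/128010 ≈ -0.45160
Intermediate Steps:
Q = -1/30 (Q = -1/3/10 = -1/3*1/10 = -1/30 ≈ -0.033333)
j(J) = -1/(30*J)
(j(-1) - 1927)/(A(-65, -57) + 4212) = (-1/30/(-1) - 1927)/(55 + 4212) = (-1/30*(-1) - 1927)/4267 = (1/30 - 1927)*(1/4267) = -57809/30*1/4267 = -57809/128010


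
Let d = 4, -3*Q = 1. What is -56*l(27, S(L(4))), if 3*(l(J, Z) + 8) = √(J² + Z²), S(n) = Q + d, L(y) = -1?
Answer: 448 - 56*√6682/9 ≈ -60.626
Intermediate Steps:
Q = -⅓ (Q = -⅓*1 = -⅓ ≈ -0.33333)
S(n) = 11/3 (S(n) = -⅓ + 4 = 11/3)
l(J, Z) = -8 + √(J² + Z²)/3
-56*l(27, S(L(4))) = -56*(-8 + √(27² + (11/3)²)/3) = -56*(-8 + √(729 + 121/9)/3) = -56*(-8 + √(6682/9)/3) = -56*(-8 + (√6682/3)/3) = -56*(-8 + √6682/9) = 448 - 56*√6682/9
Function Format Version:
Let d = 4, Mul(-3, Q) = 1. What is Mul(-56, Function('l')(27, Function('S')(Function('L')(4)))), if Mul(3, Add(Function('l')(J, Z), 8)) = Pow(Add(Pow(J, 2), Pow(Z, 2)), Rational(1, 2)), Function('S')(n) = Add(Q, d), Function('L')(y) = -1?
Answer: Add(448, Mul(Rational(-56, 9), Pow(6682, Rational(1, 2)))) ≈ -60.626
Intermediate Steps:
Q = Rational(-1, 3) (Q = Mul(Rational(-1, 3), 1) = Rational(-1, 3) ≈ -0.33333)
Function('S')(n) = Rational(11, 3) (Function('S')(n) = Add(Rational(-1, 3), 4) = Rational(11, 3))
Function('l')(J, Z) = Add(-8, Mul(Rational(1, 3), Pow(Add(Pow(J, 2), Pow(Z, 2)), Rational(1, 2))))
Mul(-56, Function('l')(27, Function('S')(Function('L')(4)))) = Mul(-56, Add(-8, Mul(Rational(1, 3), Pow(Add(Pow(27, 2), Pow(Rational(11, 3), 2)), Rational(1, 2))))) = Mul(-56, Add(-8, Mul(Rational(1, 3), Pow(Add(729, Rational(121, 9)), Rational(1, 2))))) = Mul(-56, Add(-8, Mul(Rational(1, 3), Pow(Rational(6682, 9), Rational(1, 2))))) = Mul(-56, Add(-8, Mul(Rational(1, 3), Mul(Rational(1, 3), Pow(6682, Rational(1, 2)))))) = Mul(-56, Add(-8, Mul(Rational(1, 9), Pow(6682, Rational(1, 2))))) = Add(448, Mul(Rational(-56, 9), Pow(6682, Rational(1, 2))))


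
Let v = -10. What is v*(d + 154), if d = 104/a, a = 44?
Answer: -17200/11 ≈ -1563.6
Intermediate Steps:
d = 26/11 (d = 104/44 = 104*(1/44) = 26/11 ≈ 2.3636)
v*(d + 154) = -10*(26/11 + 154) = -10*1720/11 = -17200/11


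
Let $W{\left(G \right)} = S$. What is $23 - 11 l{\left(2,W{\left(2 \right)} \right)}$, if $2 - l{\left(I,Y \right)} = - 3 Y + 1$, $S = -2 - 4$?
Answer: $210$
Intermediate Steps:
$S = -6$ ($S = -2 - 4 = -6$)
$W{\left(G \right)} = -6$
$l{\left(I,Y \right)} = 1 + 3 Y$ ($l{\left(I,Y \right)} = 2 - \left(- 3 Y + 1\right) = 2 - \left(1 - 3 Y\right) = 2 + \left(-1 + 3 Y\right) = 1 + 3 Y$)
$23 - 11 l{\left(2,W{\left(2 \right)} \right)} = 23 - 11 \left(1 + 3 \left(-6\right)\right) = 23 - 11 \left(1 - 18\right) = 23 - -187 = 23 + 187 = 210$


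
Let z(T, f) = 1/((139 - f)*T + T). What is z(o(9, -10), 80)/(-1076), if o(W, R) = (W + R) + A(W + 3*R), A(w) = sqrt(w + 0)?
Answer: 1/1420320 + I*sqrt(21)/1420320 ≈ 7.0407e-7 + 3.2264e-6*I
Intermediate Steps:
A(w) = sqrt(w)
o(W, R) = R + W + sqrt(W + 3*R) (o(W, R) = (W + R) + sqrt(W + 3*R) = (R + W) + sqrt(W + 3*R) = R + W + sqrt(W + 3*R))
z(T, f) = 1/(T + T*(139 - f)) (z(T, f) = 1/(T*(139 - f) + T) = 1/(T + T*(139 - f)))
z(o(9, -10), 80)/(-1076) = -1/((-10 + 9 + sqrt(9 + 3*(-10)))*(-140 + 80))/(-1076) = -1/((-10 + 9 + sqrt(9 - 30))*(-60))*(-1/1076) = -1*(-1/60)/(-10 + 9 + sqrt(-21))*(-1/1076) = -1*(-1/60)/(-10 + 9 + I*sqrt(21))*(-1/1076) = -1*(-1/60)/(-1 + I*sqrt(21))*(-1/1076) = (1/(60*(-1 + I*sqrt(21))))*(-1/1076) = -1/(64560*(-1 + I*sqrt(21)))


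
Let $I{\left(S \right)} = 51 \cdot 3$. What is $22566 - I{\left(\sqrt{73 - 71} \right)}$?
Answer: $22413$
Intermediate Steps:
$I{\left(S \right)} = 153$
$22566 - I{\left(\sqrt{73 - 71} \right)} = 22566 - 153 = 22413$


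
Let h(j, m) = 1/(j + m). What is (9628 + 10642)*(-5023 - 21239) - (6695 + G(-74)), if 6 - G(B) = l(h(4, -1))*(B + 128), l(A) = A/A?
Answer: -532337387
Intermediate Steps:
l(A) = 1
G(B) = -122 - B (G(B) = 6 - (B + 128) = 6 - (128 + B) = 6 + (-128 - B) = -122 - B)
(9628 + 10642)*(-5023 - 21239) - (6695 + G(-74)) = (9628 + 10642)*(-5023 - 21239) - (6695 + (-122 - 1*(-74))) = 20270*(-26262) - (6695 + (-122 + 74)) = -532330740 - (6695 - 48) = -532330740 - 1*6647 = -532330740 - 6647 = -532337387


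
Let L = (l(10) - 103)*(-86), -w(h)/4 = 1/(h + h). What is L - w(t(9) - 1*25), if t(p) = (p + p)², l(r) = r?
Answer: 2391404/299 ≈ 7998.0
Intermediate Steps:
t(p) = 4*p² (t(p) = (2*p)² = 4*p²)
w(h) = -2/h (w(h) = -4/(h + h) = -4*1/(2*h) = -2/h)
L = 7998 (L = (10 - 103)*(-86) = -93*(-86) = 7998)
L - w(t(9) - 1*25) = 7998 - (-2)/(4*9² - 1*25) = 7998 - (-2)/(4*81 - 25) = 7998 - (-2)/(324 - 25) = 7998 - (-2)/299 = 7998 - 1*(-2/299) = 7998 + 2/299 = 2391404/299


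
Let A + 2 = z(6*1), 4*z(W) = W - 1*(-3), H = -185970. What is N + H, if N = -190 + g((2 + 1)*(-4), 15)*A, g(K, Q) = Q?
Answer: -744625/4 ≈ -1.8616e+5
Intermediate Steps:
z(W) = ¾ + W/4 (z(W) = (W - 1*(-3))/4 = (W + 3)/4 = (3 + W)/4 = ¾ + W/4)
A = ¼ (A = -2 + (¾ + (6*1)/4) = -2 + (¾ + (¼)*6) = -2 + (¾ + 3/2) = -2 + 9/4 = ¼ ≈ 0.25000)
N = -745/4 (N = -190 + 15*(¼) = -190 + 15/4 = -745/4 ≈ -186.25)
N + H = -745/4 - 185970 = -744625/4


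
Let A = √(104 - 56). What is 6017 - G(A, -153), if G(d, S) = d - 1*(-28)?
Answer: 5989 - 4*√3 ≈ 5982.1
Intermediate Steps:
A = 4*√3 (A = √48 = 4*√3 ≈ 6.9282)
G(d, S) = 28 + d (G(d, S) = d + 28 = 28 + d)
6017 - G(A, -153) = 6017 - (28 + 4*√3) = 6017 + (-28 - 4*√3) = 5989 - 4*√3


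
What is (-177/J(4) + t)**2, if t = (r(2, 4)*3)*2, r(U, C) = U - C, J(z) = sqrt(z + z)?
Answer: 32481/8 + 1062*sqrt(2) ≈ 5562.0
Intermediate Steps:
J(z) = sqrt(2)*sqrt(z) (J(z) = sqrt(2*z) = sqrt(2)*sqrt(z))
t = -12 (t = ((2 - 1*4)*3)*2 = ((2 - 4)*3)*2 = -2*3*2 = -6*2 = -12)
(-177/J(4) + t)**2 = (-177*sqrt(2)/4 - 12)**2 = (-12 - 177*sqrt(2)/4)**2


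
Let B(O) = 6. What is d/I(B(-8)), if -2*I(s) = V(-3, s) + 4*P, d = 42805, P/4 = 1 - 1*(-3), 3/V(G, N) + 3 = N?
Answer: -17122/13 ≈ -1317.1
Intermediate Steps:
V(G, N) = 3/(-3 + N)
P = 16 (P = 4*(1 - 1*(-3)) = 4*(1 + 3) = 4*4 = 16)
I(s) = -32 - 3/(2*(-3 + s)) (I(s) = -(3/(-3 + s) + 4*16)/2 = -(3/(-3 + s) + 64)/2 = -(64 + 3/(-3 + s))/2 = -32 - 3/(2*(-3 + s)))
d/I(B(-8)) = 42805/(((189 - 64*6)/(2*(-3 + 6)))) = 42805/(((½)*(189 - 384)/3)) = 42805/(((½)*(⅓)*(-195))) = 42805/(-65/2) = 42805*(-2/65) = -17122/13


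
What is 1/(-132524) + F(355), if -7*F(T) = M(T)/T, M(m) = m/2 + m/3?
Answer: -47333/397572 ≈ -0.11906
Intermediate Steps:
M(m) = 5*m/6 (M(m) = m*(½) + m*(⅓) = m/2 + m/3 = 5*m/6)
F(T) = -5/42 (F(T) = -5*T/6/(7*T) = -⅐*⅚ = -5/42)
1/(-132524) + F(355) = 1/(-132524) - 5/42 = -1/132524 - 5/42 = -47333/397572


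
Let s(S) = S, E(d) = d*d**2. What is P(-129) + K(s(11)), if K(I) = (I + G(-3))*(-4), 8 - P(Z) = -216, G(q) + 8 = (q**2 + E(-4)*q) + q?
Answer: -580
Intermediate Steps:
E(d) = d**3
G(q) = -8 + q**2 - 63*q (G(q) = -8 + ((q**2 + (-4)**3*q) + q) = -8 + ((q**2 - 64*q) + q) = -8 + (q**2 - 63*q) = -8 + q**2 - 63*q)
P(Z) = 224 (P(Z) = 8 - 1*(-216) = 8 + 216 = 224)
K(I) = -760 - 4*I (K(I) = (I + (-8 + (-3)**2 - 63*(-3)))*(-4) = (I + (-8 + 9 + 189))*(-4) = (I + 190)*(-4) = (190 + I)*(-4) = -760 - 4*I)
P(-129) + K(s(11)) = 224 + (-760 - 4*11) = 224 + (-760 - 44) = 224 - 804 = -580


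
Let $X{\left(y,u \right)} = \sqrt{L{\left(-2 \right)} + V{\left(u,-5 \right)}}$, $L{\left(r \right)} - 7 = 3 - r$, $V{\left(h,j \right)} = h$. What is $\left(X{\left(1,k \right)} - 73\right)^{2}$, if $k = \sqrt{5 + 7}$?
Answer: $\left(73 - \sqrt{2} \sqrt{6 + \sqrt{3}}\right)^{2} \approx 4770.3$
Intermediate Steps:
$k = 2 \sqrt{3}$ ($k = \sqrt{12} = 2 \sqrt{3} \approx 3.4641$)
$L{\left(r \right)} = 10 - r$ ($L{\left(r \right)} = 7 - \left(-3 + r\right) = 10 - r$)
$X{\left(y,u \right)} = \sqrt{12 + u}$ ($X{\left(y,u \right)} = \sqrt{\left(10 - -2\right) + u} = \sqrt{\left(10 + 2\right) + u} = \sqrt{12 + u}$)
$\left(X{\left(1,k \right)} - 73\right)^{2} = \left(\sqrt{12 + 2 \sqrt{3}} - 73\right)^{2} = \left(-73 + \sqrt{12 + 2 \sqrt{3}}\right)^{2}$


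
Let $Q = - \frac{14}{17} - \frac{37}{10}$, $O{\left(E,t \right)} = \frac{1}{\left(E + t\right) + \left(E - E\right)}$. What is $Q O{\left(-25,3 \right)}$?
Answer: $\frac{769}{3740} \approx 0.20562$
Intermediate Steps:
$O{\left(E,t \right)} = \frac{1}{E + t}$ ($O{\left(E,t \right)} = \frac{1}{\left(E + t\right) + 0} = \frac{1}{E + t}$)
$Q = - \frac{769}{170}$ ($Q = \left(-14\right) \frac{1}{17} - \frac{37}{10} = - \frac{14}{17} - \frac{37}{10} = - \frac{769}{170} \approx -4.5235$)
$Q O{\left(-25,3 \right)} = - \frac{769}{170 \left(-25 + 3\right)} = - \frac{769}{170 \left(-22\right)} = \left(- \frac{769}{170}\right) \left(- \frac{1}{22}\right) = \frac{769}{3740}$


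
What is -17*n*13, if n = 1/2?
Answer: -221/2 ≈ -110.50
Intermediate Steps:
n = ½ ≈ 0.50000
-17*n*13 = -17*13/2 = -221/2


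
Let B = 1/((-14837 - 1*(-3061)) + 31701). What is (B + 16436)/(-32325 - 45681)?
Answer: -327487301/1554269550 ≈ -0.21070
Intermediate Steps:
B = 1/19925 (B = 1/((-14837 + 3061) + 31701) = 1/(-11776 + 31701) = 1/19925 ≈ 5.0188e-5)
(B + 16436)/(-32325 - 45681) = (1/19925 + 16436)/(-32325 - 45681) = (327487301/19925)/(-78006) = (327487301/19925)*(-1/78006) = -327487301/1554269550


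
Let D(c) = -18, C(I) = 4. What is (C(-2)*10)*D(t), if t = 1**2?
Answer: -720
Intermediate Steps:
t = 1
(C(-2)*10)*D(t) = (4*10)*(-18) = 40*(-18) = -720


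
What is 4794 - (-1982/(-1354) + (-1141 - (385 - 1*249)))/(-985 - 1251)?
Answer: 279083055/58222 ≈ 4793.4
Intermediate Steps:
4794 - (-1982/(-1354) + (-1141 - (385 - 1*249)))/(-985 - 1251) = 4794 - (-1982*(-1/1354) + (-1141 - (385 - 249)))/(-2236) = 4794 - (991/677 + (-1141 - 1*136))*(-1)/2236 = 4794 - (991/677 + (-1141 - 136))*(-1)/2236 = 4794 - (991/677 - 1277)*(-1)/2236 = 4794 - (-863538)*(-1)/(677*2236) = 4794 - 1*33213/58222 = 4794 - 33213/58222 = 279083055/58222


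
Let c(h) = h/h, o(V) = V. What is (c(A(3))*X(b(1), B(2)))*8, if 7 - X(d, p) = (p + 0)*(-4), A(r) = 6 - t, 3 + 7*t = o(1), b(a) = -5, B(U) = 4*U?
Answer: 312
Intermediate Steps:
t = -2/7 (t = -3/7 + (1/7)*1 = -3/7 + 1/7 = -2/7 ≈ -0.28571)
A(r) = 44/7 (A(r) = 6 - 1*(-2/7) = 6 + 2/7 = 44/7)
c(h) = 1
X(d, p) = 7 + 4*p (X(d, p) = 7 - (p + 0)*(-4) = 7 - p*(-4) = 7 - (-4)*p = 7 + 4*p)
(c(A(3))*X(b(1), B(2)))*8 = (1*(7 + 4*(4*2)))*8 = (1*(7 + 4*8))*8 = (1*(7 + 32))*8 = (1*39)*8 = 39*8 = 312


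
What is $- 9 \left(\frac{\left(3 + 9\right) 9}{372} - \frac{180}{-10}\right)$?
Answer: $- \frac{5103}{31} \approx -164.61$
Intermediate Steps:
$- 9 \left(\frac{\left(3 + 9\right) 9}{372} - \frac{180}{-10}\right) = - 9 \left(12 \cdot 9 \cdot \frac{1}{372} - -18\right) = - 9 \left(108 \cdot \frac{1}{372} + 18\right) = - 9 \left(\frac{9}{31} + 18\right) = \left(-9\right) \frac{567}{31} = - \frac{5103}{31}$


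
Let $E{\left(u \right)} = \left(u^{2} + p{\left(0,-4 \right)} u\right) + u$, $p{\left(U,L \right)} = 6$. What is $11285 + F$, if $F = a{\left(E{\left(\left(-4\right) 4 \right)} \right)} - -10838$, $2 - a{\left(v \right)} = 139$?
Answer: $21986$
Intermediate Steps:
$E{\left(u \right)} = u^{2} + 7 u$ ($E{\left(u \right)} = \left(u^{2} + 6 u\right) + u = u^{2} + 7 u$)
$a{\left(v \right)} = -137$ ($a{\left(v \right)} = 2 - 139 = -137$)
$F = 10701$ ($F = -137 - -10838 = -137 + 10838 = 10701$)
$11285 + F = 11285 + 10701 = 21986$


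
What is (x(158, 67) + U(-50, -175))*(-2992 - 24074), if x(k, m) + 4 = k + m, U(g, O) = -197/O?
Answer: -1052109552/175 ≈ -6.0121e+6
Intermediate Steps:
x(k, m) = -4 + k + m (x(k, m) = -4 + (k + m) = -4 + k + m)
(x(158, 67) + U(-50, -175))*(-2992 - 24074) = ((-4 + 158 + 67) - 197/(-175))*(-2992 - 24074) = (221 - 197*(-1/175))*(-27066) = (221 + 197/175)*(-27066) = (38872/175)*(-27066) = -1052109552/175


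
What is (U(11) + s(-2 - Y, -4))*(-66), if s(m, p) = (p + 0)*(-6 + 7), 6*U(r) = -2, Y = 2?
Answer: 286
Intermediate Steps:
U(r) = -⅓ (U(r) = (⅙)*(-2) = -⅓)
s(m, p) = p (s(m, p) = p*1 = p)
(U(11) + s(-2 - Y, -4))*(-66) = (-⅓ - 4)*(-66) = -13/3*(-66) = 286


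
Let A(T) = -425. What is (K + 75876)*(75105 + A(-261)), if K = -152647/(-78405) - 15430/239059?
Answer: 21242144775702186248/3748684179 ≈ 5.6666e+9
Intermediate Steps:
K = 35281850023/18743420895 (K = -152647*(-1/78405) - 15430*1/239059 = 152647/78405 - 15430/239059 = 35281850023/18743420895 ≈ 1.8824)
(K + 75876)*(75105 + A(-261)) = (35281850023/18743420895 + 75876)*(75105 - 425) = (1422211085679043/18743420895)*74680 = 21242144775702186248/3748684179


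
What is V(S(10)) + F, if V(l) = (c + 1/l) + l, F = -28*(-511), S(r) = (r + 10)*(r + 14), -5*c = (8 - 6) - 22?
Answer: 7100161/480 ≈ 14792.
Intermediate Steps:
c = 4 (c = -((8 - 6) - 22)/5 = -(2 - 22)/5 = -⅕*(-20) = 4)
S(r) = (10 + r)*(14 + r)
F = 14308
V(l) = 4 + l + 1/l (V(l) = (4 + 1/l) + l = 4 + l + 1/l)
V(S(10)) + F = (4 + (140 + 10² + 24*10) + 1/(140 + 10² + 24*10)) + 14308 = (4 + (140 + 100 + 240) + 1/(140 + 100 + 240)) + 14308 = (4 + 480 + 1/480) + 14308 = 232321/480 + 14308 = 7100161/480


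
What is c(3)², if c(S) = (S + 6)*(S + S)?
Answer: 2916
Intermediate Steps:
c(S) = 2*S*(6 + S) (c(S) = (6 + S)*(2*S) = 2*S*(6 + S))
c(3)² = (2*3*(6 + 3))² = (2*3*9)² = 54² = 2916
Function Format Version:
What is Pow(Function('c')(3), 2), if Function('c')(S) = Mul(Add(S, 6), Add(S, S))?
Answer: 2916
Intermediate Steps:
Function('c')(S) = Mul(2, S, Add(6, S)) (Function('c')(S) = Mul(Add(6, S), Mul(2, S)) = Mul(2, S, Add(6, S)))
Pow(Function('c')(3), 2) = Pow(Mul(2, 3, Add(6, 3)), 2) = Pow(Mul(2, 3, 9), 2) = Pow(54, 2) = 2916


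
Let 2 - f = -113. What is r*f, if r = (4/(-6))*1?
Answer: -230/3 ≈ -76.667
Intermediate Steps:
r = -⅔ (r = (4*(-⅙))*1 = -⅔*1 = -⅔ ≈ -0.66667)
f = 115 (f = 2 - 1*(-113) = 2 + 113 = 115)
r*f = -⅔*115 = -230/3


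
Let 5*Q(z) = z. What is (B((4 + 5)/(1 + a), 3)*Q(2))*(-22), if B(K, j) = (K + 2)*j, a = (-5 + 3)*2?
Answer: 132/5 ≈ 26.400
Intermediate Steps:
Q(z) = z/5
a = -4 (a = -2*2 = -4)
B(K, j) = j*(2 + K) (B(K, j) = (2 + K)*j = j*(2 + K))
(B((4 + 5)/(1 + a), 3)*Q(2))*(-22) = ((3*(2 + (4 + 5)/(1 - 4)))*((1/5)*2))*(-22) = ((3*(2 + 9/(-3)))*(2/5))*(-22) = ((3*(2 + 9*(-1/3)))*(2/5))*(-22) = ((3*(2 - 3))*(2/5))*(-22) = ((3*(-1))*(2/5))*(-22) = -3*2/5*(-22) = -6/5*(-22) = 132/5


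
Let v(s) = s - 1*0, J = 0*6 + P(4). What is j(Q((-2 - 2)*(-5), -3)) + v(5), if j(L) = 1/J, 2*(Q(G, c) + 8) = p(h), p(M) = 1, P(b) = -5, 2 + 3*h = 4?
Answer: 24/5 ≈ 4.8000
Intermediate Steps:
h = ⅔ (h = -⅔ + (⅓)*4 = -⅔ + 4/3 = ⅔ ≈ 0.66667)
J = -5 (J = 0*6 - 5 = 0 - 5 = -5)
Q(G, c) = -15/2 (Q(G, c) = -8 + (½)*1 = -8 + ½ = -15/2)
j(L) = -⅕ (j(L) = 1/(-5) = -⅕)
v(s) = s (v(s) = s + 0 = s)
j(Q((-2 - 2)*(-5), -3)) + v(5) = -⅕ + 5 = 24/5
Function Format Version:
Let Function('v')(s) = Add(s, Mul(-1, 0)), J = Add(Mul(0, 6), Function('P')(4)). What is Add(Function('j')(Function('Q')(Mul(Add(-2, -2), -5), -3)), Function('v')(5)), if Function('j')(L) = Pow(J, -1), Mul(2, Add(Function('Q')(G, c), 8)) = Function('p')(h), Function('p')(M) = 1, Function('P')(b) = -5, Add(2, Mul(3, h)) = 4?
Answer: Rational(24, 5) ≈ 4.8000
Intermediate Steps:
h = Rational(2, 3) (h = Add(Rational(-2, 3), Mul(Rational(1, 3), 4)) = Add(Rational(-2, 3), Rational(4, 3)) = Rational(2, 3) ≈ 0.66667)
J = -5 (J = Add(Mul(0, 6), -5) = Add(0, -5) = -5)
Function('Q')(G, c) = Rational(-15, 2) (Function('Q')(G, c) = Add(-8, Mul(Rational(1, 2), 1)) = Add(-8, Rational(1, 2)) = Rational(-15, 2))
Function('j')(L) = Rational(-1, 5) (Function('j')(L) = Pow(-5, -1) = Rational(-1, 5))
Function('v')(s) = s (Function('v')(s) = Add(s, 0) = s)
Add(Function('j')(Function('Q')(Mul(Add(-2, -2), -5), -3)), Function('v')(5)) = Add(Rational(-1, 5), 5) = Rational(24, 5)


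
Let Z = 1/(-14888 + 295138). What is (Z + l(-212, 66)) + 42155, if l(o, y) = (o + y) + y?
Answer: 11791518751/280250 ≈ 42075.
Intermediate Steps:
l(o, y) = o + 2*y
Z = 1/280250 ≈ 3.5682e-6
(Z + l(-212, 66)) + 42155 = (1/280250 + (-212 + 2*66)) + 42155 = (1/280250 + (-212 + 132)) + 42155 = (1/280250 - 80) + 42155 = -22419999/280250 + 42155 = 11791518751/280250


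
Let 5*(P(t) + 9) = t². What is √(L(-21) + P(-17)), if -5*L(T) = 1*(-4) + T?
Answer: √1345/5 ≈ 7.3348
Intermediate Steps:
P(t) = -9 + t²/5
L(T) = ⅘ - T/5 (L(T) = -(1*(-4) + T)/5 = -(-4 + T)/5 = ⅘ - T/5)
√(L(-21) + P(-17)) = √((⅘ - ⅕*(-21)) + (-9 + (⅕)*(-17)²)) = √((⅘ + 21/5) + (-9 + (⅕)*289)) = √(5 + (-9 + 289/5)) = √(5 + 244/5) = √(269/5) = √1345/5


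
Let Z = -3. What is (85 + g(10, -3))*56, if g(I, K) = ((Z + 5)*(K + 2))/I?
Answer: 23744/5 ≈ 4748.8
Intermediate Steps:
g(I, K) = (4 + 2*K)/I (g(I, K) = ((-3 + 5)*(K + 2))/I = (2*(2 + K))/I = (4 + 2*K)/I)
(85 + g(10, -3))*56 = (85 + 2*(2 - 3)/10)*56 = (85 + 2*(⅒)*(-1))*56 = (85 - ⅕)*56 = (424/5)*56 = 23744/5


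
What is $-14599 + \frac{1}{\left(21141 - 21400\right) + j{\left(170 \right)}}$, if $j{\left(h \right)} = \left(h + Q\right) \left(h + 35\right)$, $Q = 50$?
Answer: $- \frac{654633758}{44841} \approx -14599.0$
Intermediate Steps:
$j{\left(h \right)} = \left(35 + h\right) \left(50 + h\right)$ ($j{\left(h \right)} = \left(h + 50\right) \left(h + 35\right) = \left(50 + h\right) \left(35 + h\right) = \left(35 + h\right) \left(50 + h\right)$)
$-14599 + \frac{1}{\left(21141 - 21400\right) + j{\left(170 \right)}} = -14599 + \frac{1}{\left(21141 - 21400\right) + \left(1750 + 170^{2} + 85 \cdot 170\right)} = -14599 + \frac{1}{\left(21141 - 21400\right) + \left(1750 + 28900 + 14450\right)} = -14599 + \frac{1}{-259 + 45100} = -14599 + \frac{1}{44841} = - \frac{654633758}{44841}$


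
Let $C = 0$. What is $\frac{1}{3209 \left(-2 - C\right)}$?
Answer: $- \frac{1}{6418} \approx -0.00015581$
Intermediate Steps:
$\frac{1}{3209 \left(-2 - C\right)} = \frac{1}{3209 \left(-2 - 0\right)} = \frac{1}{3209 \left(-2 + 0\right)} = \frac{1}{3209 \left(-2\right)} = \frac{1}{-6418} = - \frac{1}{6418}$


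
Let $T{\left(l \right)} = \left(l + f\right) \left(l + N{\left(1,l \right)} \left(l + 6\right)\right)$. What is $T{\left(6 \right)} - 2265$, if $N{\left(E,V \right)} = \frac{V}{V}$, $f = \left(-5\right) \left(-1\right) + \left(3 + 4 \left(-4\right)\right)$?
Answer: $-2301$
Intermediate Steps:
$f = -8$ ($f = 5 + \left(3 - 16\right) = 5 - 13 = -8$)
$N{\left(E,V \right)} = 1$
$T{\left(l \right)} = \left(-8 + l\right) \left(6 + 2 l\right)$ ($T{\left(l \right)} = \left(l - 8\right) \left(l + 1 \left(l + 6\right)\right) = \left(-8 + l\right) \left(l + 1 \left(6 + l\right)\right) = \left(-8 + l\right) \left(l + \left(6 + l\right)\right) = \left(-8 + l\right) \left(6 + 2 l\right)$)
$T{\left(6 \right)} - 2265 = \left(-48 - 60 + 2 \cdot 6^{2}\right) - 2265 = \left(-48 - 60 + 2 \cdot 36\right) - 2265 = \left(-48 - 60 + 72\right) - 2265 = -36 - 2265 = -2301$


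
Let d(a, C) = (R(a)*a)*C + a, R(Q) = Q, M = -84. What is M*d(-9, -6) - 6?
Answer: 41574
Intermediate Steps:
d(a, C) = a + C*a² (d(a, C) = (a*a)*C + a = a²*C + a = C*a² + a = a + C*a²)
M*d(-9, -6) - 6 = -(-756)*(1 - 6*(-9)) - 6 = -(-756)*(1 + 54) - 6 = -(-756)*55 - 6 = -84*(-495) - 6 = 41580 - 6 = 41574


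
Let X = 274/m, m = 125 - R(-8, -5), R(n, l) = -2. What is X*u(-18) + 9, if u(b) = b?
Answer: -3789/127 ≈ -29.835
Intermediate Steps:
m = 127 (m = 125 - 1*(-2) = 125 + 2 = 127)
X = 274/127 ≈ 2.1575
X*u(-18) + 9 = (274/127)*(-18) + 9 = -4932/127 + 9 = -3789/127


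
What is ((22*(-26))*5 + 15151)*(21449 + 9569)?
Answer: 381242238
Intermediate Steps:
((22*(-26))*5 + 15151)*(21449 + 9569) = (-572*5 + 15151)*31018 = (-2860 + 15151)*31018 = 12291*31018 = 381242238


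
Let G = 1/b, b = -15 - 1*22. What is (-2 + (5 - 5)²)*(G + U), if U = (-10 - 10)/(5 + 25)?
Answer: 154/111 ≈ 1.3874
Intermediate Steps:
U = -⅔ (U = -20/30 = -20*1/30 = -⅔ ≈ -0.66667)
b = -37 (b = -15 - 22 = -37)
G = -1/37 (G = 1/(-37) = -1/37 ≈ -0.027027)
(-2 + (5 - 5)²)*(G + U) = (-2 + (5 - 5)²)*(-1/37 - ⅔) = (-2 + 0²)*(-77/111) = (-2 + 0)*(-77/111) = -2*(-77/111) = 154/111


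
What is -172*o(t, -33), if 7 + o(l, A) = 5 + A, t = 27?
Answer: 6020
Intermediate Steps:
o(l, A) = -2 + A (o(l, A) = -7 + (5 + A) = -2 + A)
-172*o(t, -33) = -172*(-2 - 33) = -172*(-35) = 6020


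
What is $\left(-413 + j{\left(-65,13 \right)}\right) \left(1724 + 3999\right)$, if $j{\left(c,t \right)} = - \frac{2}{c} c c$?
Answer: $-1619609$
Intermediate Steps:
$j{\left(c,t \right)} = - 2 c$
$\left(-413 + j{\left(-65,13 \right)}\right) \left(1724 + 3999\right) = \left(-413 - -130\right) \left(1724 + 3999\right) = \left(-413 + 130\right) 5723 = \left(-283\right) 5723 = -1619609$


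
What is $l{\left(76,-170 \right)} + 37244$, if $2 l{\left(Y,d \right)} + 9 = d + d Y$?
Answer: $\frac{61389}{2} \approx 30695.0$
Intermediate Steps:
$l{\left(Y,d \right)} = - \frac{9}{2} + \frac{d}{2} + \frac{Y d}{2}$ ($l{\left(Y,d \right)} = - \frac{9}{2} + \frac{d + d Y}{2} = - \frac{9}{2} + \frac{d + Y d}{2} = - \frac{9}{2} + \left(\frac{d}{2} + \frac{Y d}{2}\right) = - \frac{9}{2} + \frac{d}{2} + \frac{Y d}{2}$)
$l{\left(76,-170 \right)} + 37244 = \left(- \frac{9}{2} + \frac{1}{2} \left(-170\right) + \frac{1}{2} \cdot 76 \left(-170\right)\right) + 37244 = \left(- \frac{9}{2} - 85 - 6460\right) + 37244 = - \frac{13099}{2} + 37244 = \frac{61389}{2}$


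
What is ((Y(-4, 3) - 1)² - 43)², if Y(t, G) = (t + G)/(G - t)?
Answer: 4173849/2401 ≈ 1738.4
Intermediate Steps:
Y(t, G) = (G + t)/(G - t)
((Y(-4, 3) - 1)² - 43)² = (((3 - 4)/(3 - 1*(-4)) - 1)² - 43)² = ((-1/(3 + 4) - 1)² - 43)² = ((-1/7 - 1)² - 43)² = (((⅐)*(-1) - 1)² - 43)² = ((-⅐ - 1)² - 43)² = ((-8/7)² - 43)² = (64/49 - 43)² = (-2043/49)² = 4173849/2401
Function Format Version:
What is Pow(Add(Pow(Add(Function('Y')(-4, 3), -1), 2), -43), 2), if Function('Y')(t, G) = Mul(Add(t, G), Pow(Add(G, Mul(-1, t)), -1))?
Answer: Rational(4173849, 2401) ≈ 1738.4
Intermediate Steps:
Function('Y')(t, G) = Mul(Pow(Add(G, Mul(-1, t)), -1), Add(G, t)) (Function('Y')(t, G) = Mul(Add(G, t), Pow(Add(G, Mul(-1, t)), -1)) = Mul(Pow(Add(G, Mul(-1, t)), -1), Add(G, t)))
Pow(Add(Pow(Add(Function('Y')(-4, 3), -1), 2), -43), 2) = Pow(Add(Pow(Add(Mul(Pow(Add(3, Mul(-1, -4)), -1), Add(3, -4)), -1), 2), -43), 2) = Pow(Add(Pow(Add(Mul(Pow(Add(3, 4), -1), -1), -1), 2), -43), 2) = Pow(Add(Pow(Add(Mul(Pow(7, -1), -1), -1), 2), -43), 2) = Pow(Add(Pow(Add(Mul(Rational(1, 7), -1), -1), 2), -43), 2) = Pow(Add(Pow(Add(Rational(-1, 7), -1), 2), -43), 2) = Pow(Add(Pow(Rational(-8, 7), 2), -43), 2) = Pow(Add(Rational(64, 49), -43), 2) = Pow(Rational(-2043, 49), 2) = Rational(4173849, 2401)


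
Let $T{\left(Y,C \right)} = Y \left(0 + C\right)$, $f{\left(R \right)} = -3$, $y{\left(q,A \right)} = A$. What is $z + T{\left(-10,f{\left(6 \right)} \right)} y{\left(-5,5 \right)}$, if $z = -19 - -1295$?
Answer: $1426$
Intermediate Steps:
$T{\left(Y,C \right)} = C Y$ ($T{\left(Y,C \right)} = Y C = C Y$)
$z = 1276$ ($z = -19 + 1295 = 1276$)
$z + T{\left(-10,f{\left(6 \right)} \right)} y{\left(-5,5 \right)} = 1276 + \left(-3\right) \left(-10\right) 5 = 1276 + 30 \cdot 5 = 1276 + 150 = 1426$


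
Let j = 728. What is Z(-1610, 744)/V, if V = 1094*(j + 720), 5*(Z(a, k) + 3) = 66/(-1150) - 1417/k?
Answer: -7256327/3388415568000 ≈ -2.1415e-6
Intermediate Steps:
Z(a, k) = -8658/2875 - 1417/(5*k) (Z(a, k) = -3 + (66/(-1150) - 1417/k)/5 = -3 + (66*(-1/1150) - 1417/k)/5 = -3 + (-33/575 - 1417/k)/5 = -3 + (-33/2875 - 1417/(5*k)) = -8658/2875 - 1417/(5*k))
V = 1584112 (V = 1094*(728 + 720) = 1094*1448 = 1584112)
Z(-1610, 744)/V = ((13/2875)*(-62675 - 666*744)/744)/1584112 = ((13/2875)*(1/744)*(-62675 - 495504))*(1/1584112) = ((13/2875)*(1/744)*(-558179))*(1/1584112) = -7256327/2139000*1/1584112 = -7256327/3388415568000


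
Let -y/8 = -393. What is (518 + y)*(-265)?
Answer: -970430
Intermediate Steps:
y = 3144 (y = -8*(-393) = 3144)
(518 + y)*(-265) = (518 + 3144)*(-265) = 3662*(-265) = -970430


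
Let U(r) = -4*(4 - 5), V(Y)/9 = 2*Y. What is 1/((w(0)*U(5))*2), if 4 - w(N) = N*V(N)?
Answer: 1/32 ≈ 0.031250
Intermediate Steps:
V(Y) = 18*Y (V(Y) = 9*(2*Y) = 18*Y)
w(N) = 4 - 18*N² (w(N) = 4 - N*18*N = 4 - 18*N²)
U(r) = 4 (U(r) = -4*(-1) = 4)
1/((w(0)*U(5))*2) = 1/(((4 - 18*0²)*4)*2) = 1/(((4 - 18*0)*4)*2) = 1/(((4 + 0)*4)*2) = 1/((4*4)*2) = 1/(16*2) = 1/32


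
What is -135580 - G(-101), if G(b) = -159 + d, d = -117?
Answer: -135304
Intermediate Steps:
G(b) = -276 (G(b) = -159 - 117 = -276)
-135580 - G(-101) = -135580 - 1*(-276) = -135580 + 276 = -135304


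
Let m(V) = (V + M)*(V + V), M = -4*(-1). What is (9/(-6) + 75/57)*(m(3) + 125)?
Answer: -1169/38 ≈ -30.763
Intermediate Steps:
M = 4
m(V) = 2*V*(4 + V) (m(V) = (V + 4)*(V + V) = (4 + V)*(2*V) = 2*V*(4 + V))
(9/(-6) + 75/57)*(m(3) + 125) = (9/(-6) + 75/57)*(2*3*(4 + 3) + 125) = (9*(-⅙) + 75*(1/57))*(2*3*7 + 125) = (-3/2 + 25/19)*(42 + 125) = -7/38*167 = -1169/38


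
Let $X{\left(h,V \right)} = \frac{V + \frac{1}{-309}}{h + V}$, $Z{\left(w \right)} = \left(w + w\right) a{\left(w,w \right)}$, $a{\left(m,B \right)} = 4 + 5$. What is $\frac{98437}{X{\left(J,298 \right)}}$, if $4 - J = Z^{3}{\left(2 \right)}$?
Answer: $- \frac{128177377062}{8371} \approx -1.5312 \cdot 10^{7}$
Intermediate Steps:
$a{\left(m,B \right)} = 9$
$Z{\left(w \right)} = 18 w$ ($Z{\left(w \right)} = \left(w + w\right) 9 = 2 w 9 = 18 w$)
$J = -46652$ ($J = 4 - \left(18 \cdot 2\right)^{3} = 4 - 36^{3} = 4 - 46656 = -46652$)
$X{\left(h,V \right)} = \frac{- \frac{1}{309} + V}{V + h}$ ($X{\left(h,V \right)} = \frac{V - \frac{1}{309}}{V + h} = \frac{- \frac{1}{309} + V}{V + h}$)
$\frac{98437}{X{\left(J,298 \right)}} = \frac{98437}{\frac{1}{298 - 46652} \left(- \frac{1}{309} + 298\right)} = \frac{98437}{\frac{1}{-46354} \cdot \frac{92081}{309}} = \frac{98437}{\left(- \frac{1}{46354}\right) \frac{92081}{309}} = \frac{98437}{- \frac{8371}{1302126}} = 98437 \left(- \frac{1302126}{8371}\right) = - \frac{128177377062}{8371}$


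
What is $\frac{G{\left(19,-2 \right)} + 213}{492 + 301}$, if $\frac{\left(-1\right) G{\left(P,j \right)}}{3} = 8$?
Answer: $\frac{189}{793} \approx 0.23834$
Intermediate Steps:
$G{\left(P,j \right)} = -24$ ($G{\left(P,j \right)} = \left(-3\right) 8 = -24$)
$\frac{G{\left(19,-2 \right)} + 213}{492 + 301} = \frac{-24 + 213}{492 + 301} = \frac{189}{793}$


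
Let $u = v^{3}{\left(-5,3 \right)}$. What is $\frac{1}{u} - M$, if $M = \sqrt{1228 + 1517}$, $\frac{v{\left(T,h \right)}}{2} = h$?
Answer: $\frac{1}{216} - 3 \sqrt{305} \approx -52.388$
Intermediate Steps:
$v{\left(T,h \right)} = 2 h$
$u = 216$ ($u = \left(2 \cdot 3\right)^{3} = 6^{3} = 216$)
$M = 3 \sqrt{305}$ ($M = \sqrt{2745} = 3 \sqrt{305} \approx 52.393$)
$\frac{1}{u} - M = \frac{1}{216} - 3 \sqrt{305}$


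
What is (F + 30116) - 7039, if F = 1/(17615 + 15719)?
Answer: 769248719/33334 ≈ 23077.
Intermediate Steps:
F = 1/33334 ≈ 2.9999e-5
(F + 30116) - 7039 = (1/33334 + 30116) - 7039 = 1003886745/33334 - 7039 = 769248719/33334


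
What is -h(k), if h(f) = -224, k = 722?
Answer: 224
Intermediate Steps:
-h(k) = -1*(-224) = 224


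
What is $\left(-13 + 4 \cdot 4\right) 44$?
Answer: $132$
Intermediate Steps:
$\left(-13 + 4 \cdot 4\right) 44 = \left(-13 + 16\right) 44 = 3 \cdot 44 = 132$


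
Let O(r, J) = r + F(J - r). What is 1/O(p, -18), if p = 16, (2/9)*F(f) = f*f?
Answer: 1/5218 ≈ 0.00019164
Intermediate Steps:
F(f) = 9*f²/2 (F(f) = 9*(f*f)/2 = 9*f²/2)
O(r, J) = r + 9*(J - r)²/2
1/O(p, -18) = 1/(16 + 9*(-18 - 1*16)²/2) = 1/(16 + 9*(-18 - 16)²/2) = 1/(16 + (9/2)*(-34)²) = 1/(16 + (9/2)*1156) = 1/(16 + 5202) = 1/5218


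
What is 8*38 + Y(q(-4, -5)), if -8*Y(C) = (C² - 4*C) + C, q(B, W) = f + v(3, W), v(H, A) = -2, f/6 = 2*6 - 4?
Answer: 227/4 ≈ 56.750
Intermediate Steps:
f = 48 (f = 6*(2*6 - 4) = 6*(12 - 4) = 6*8 = 48)
q(B, W) = 46 (q(B, W) = 48 - 2 = 46)
Y(C) = -C²/8 + 3*C/8 (Y(C) = -((C² - 4*C) + C)/8 = -(C² - 3*C)/8 = -C²/8 + 3*C/8)
8*38 + Y(q(-4, -5)) = 8*38 + (⅛)*46*(3 - 1*46) = 304 + (⅛)*46*(3 - 46) = 304 + (⅛)*46*(-43) = 304 - 989/4 = 227/4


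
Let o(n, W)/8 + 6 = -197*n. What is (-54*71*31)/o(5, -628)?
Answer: 59427/3964 ≈ 14.992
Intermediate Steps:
o(n, W) = -48 - 1576*n (o(n, W) = -48 + 8*(-197*n) = -48 - 1576*n)
(-54*71*31)/o(5, -628) = (-54*71*31)/(-48 - 1576*5) = (-3834*31)/(-48 - 7880) = -118854/(-7928) = -118854*(-1/7928) = 59427/3964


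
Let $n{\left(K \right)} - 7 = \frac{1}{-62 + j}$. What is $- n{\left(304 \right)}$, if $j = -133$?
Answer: $- \frac{1364}{195} \approx -6.9949$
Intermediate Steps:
$n{\left(K \right)} = \frac{1364}{195}$ ($n{\left(K \right)} = 7 + \frac{1}{-62 - 133} = 7 + \frac{1}{-195} = 7 - \frac{1}{195} = \frac{1364}{195}$)
$- n{\left(304 \right)} = \left(-1\right) \frac{1364}{195} = - \frac{1364}{195}$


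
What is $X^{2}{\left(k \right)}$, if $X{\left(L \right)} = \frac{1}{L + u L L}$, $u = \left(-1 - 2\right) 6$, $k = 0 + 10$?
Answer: $\frac{1}{3204100} \approx 3.121 \cdot 10^{-7}$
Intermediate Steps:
$k = 10$
$u = -18$ ($u = \left(-3\right) 6 = -18$)
$X{\left(L \right)} = \frac{1}{L - 18 L^{2}}$ ($X{\left(L \right)} = \frac{1}{L + - 18 L L} = \frac{1}{L - 18 L^{2}}$)
$X^{2}{\left(k \right)} = \left(\frac{1}{10 \left(1 - 180\right)}\right)^{2} = \left(\frac{1}{10 \left(-179\right)}\right)^{2} = \left(\frac{1}{10} \left(- \frac{1}{179}\right)\right)^{2} = \left(- \frac{1}{1790}\right)^{2} = \frac{1}{3204100}$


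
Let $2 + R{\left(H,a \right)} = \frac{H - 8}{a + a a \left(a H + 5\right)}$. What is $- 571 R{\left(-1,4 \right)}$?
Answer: $\frac{27979}{20} \approx 1398.9$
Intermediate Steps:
$R{\left(H,a \right)} = -2 + \frac{-8 + H}{a + a^{2} \left(5 + H a\right)}$ ($R{\left(H,a \right)} = -2 + \frac{H - 8}{a + a a \left(a H + 5\right)} = -2 + \frac{-8 + H}{a + a^{2} \left(H a + 5\right)} = -2 + \frac{-8 + H}{a + a^{2} \left(5 + H a\right)}$)
$- 571 R{\left(-1,4 \right)} = - 571 \frac{-8 - 1 - 10 \cdot 4^{2} - 8 - - 2 \cdot 4^{3}}{4 \left(1 + 5 \cdot 4 - 4^{2}\right)} = - 571 \frac{-8 - 1 - 160 - 8 - \left(-2\right) 64}{4 \left(1 + 20 - 16\right)} = - 571 \frac{-8 - 1 - 160 - 8 + 128}{4 \left(1 + 20 - 16\right)} = - 571 \cdot \frac{1}{4} \cdot \frac{1}{5} \left(-49\right) = \left(-571\right) \left(- \frac{49}{20}\right) = \frac{27979}{20}$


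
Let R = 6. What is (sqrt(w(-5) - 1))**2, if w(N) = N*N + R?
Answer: 30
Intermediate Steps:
w(N) = 6 + N**2 (w(N) = N*N + 6 = N**2 + 6 = 6 + N**2)
(sqrt(w(-5) - 1))**2 = (sqrt((6 + (-5)**2) - 1))**2 = (sqrt((6 + 25) - 1))**2 = (sqrt(31 - 1))**2 = (sqrt(30))**2 = 30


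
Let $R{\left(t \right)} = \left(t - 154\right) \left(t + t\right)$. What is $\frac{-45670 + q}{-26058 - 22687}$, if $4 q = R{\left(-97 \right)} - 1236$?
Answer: $\frac{67611}{97490} \approx 0.69352$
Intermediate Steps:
$R{\left(t \right)} = 2 t \left(-154 + t\right)$ ($R{\left(t \right)} = \left(-154 + t\right) 2 t = 2 t \left(-154 + t\right)$)
$q = \frac{23729}{2}$ ($q = \frac{2 \left(-97\right) \left(-154 - 97\right) - 1236}{4} = \frac{2 \left(-97\right) \left(-251\right) - 1236}{4} = \frac{48694 - 1236}{4} = \frac{1}{4} \cdot 47458 = \frac{23729}{2} \approx 11865.0$)
$\frac{-45670 + q}{-26058 - 22687} = \frac{-45670 + \frac{23729}{2}}{-26058 - 22687} = - \frac{67611}{2 \left(-48745\right)} = \left(- \frac{67611}{2}\right) \left(- \frac{1}{48745}\right) = \frac{67611}{97490}$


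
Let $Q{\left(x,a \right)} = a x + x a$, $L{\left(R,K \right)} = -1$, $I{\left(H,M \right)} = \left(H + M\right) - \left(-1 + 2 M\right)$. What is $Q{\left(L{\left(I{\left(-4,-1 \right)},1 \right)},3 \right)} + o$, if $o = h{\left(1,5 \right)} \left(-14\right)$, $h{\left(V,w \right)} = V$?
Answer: $-20$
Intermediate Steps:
$I{\left(H,M \right)} = 1 + H - M$
$Q{\left(x,a \right)} = 2 a x$ ($Q{\left(x,a \right)} = a x + a x = 2 a x$)
$o = -14$ ($o = 1 \left(-14\right) = -14$)
$Q{\left(L{\left(I{\left(-4,-1 \right)},1 \right)},3 \right)} + o = 2 \cdot 3 \left(-1\right) - 14 = -6 - 14 = -20$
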